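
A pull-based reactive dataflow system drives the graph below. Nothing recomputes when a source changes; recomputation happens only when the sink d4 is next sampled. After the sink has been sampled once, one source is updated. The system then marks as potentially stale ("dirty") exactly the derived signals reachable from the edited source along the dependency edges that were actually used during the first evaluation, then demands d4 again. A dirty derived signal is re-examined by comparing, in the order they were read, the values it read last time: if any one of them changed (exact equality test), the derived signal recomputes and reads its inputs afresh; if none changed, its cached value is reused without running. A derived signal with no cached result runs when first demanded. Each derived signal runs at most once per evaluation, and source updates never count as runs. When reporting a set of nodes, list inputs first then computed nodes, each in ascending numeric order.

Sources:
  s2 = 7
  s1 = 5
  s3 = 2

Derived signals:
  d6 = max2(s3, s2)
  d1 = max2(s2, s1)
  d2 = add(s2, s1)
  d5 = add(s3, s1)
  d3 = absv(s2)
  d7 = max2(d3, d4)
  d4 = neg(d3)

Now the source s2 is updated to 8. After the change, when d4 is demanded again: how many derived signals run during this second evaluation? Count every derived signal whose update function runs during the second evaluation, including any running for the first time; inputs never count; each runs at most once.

Derived signals that run: d3, d4 — 2 in total.

First evaluation (everything demanded from the output):
  d3 = absv(7) = 7
  d4 = neg(7) = -7

Propagation after the edit:
  d3: runs — s2 7->8; result 8.
  d4: runs — d3 7->8; result -8.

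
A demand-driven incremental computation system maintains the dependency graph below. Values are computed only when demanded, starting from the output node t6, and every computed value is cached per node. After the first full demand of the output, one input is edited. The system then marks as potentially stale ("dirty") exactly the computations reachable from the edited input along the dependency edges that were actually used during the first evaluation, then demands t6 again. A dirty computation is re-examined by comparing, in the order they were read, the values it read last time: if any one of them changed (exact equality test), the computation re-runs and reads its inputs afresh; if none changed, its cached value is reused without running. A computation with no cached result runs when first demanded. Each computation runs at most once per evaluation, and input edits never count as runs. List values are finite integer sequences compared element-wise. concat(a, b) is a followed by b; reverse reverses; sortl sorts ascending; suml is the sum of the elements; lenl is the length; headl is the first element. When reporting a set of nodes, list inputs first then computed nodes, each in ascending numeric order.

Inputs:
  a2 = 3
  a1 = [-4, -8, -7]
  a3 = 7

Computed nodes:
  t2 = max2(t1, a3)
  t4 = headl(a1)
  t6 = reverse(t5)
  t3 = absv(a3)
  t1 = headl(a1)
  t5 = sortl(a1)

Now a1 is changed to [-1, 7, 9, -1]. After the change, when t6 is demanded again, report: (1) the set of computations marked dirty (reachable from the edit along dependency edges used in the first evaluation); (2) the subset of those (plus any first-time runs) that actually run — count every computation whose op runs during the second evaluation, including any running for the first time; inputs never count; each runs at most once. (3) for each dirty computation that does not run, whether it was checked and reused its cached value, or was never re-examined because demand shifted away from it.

Marked dirty: t5, t6.
Computations that run: t5, t6 — 2 in total.
Every dirty computation ran.

First evaluation (everything demanded from the output):
  t5 = sortl([-4, -8, -7]) = [-8, -7, -4]
  t6 = reverse([-8, -7, -4]) = [-4, -7, -8]

Propagation after the edit:
  t5: runs — a1 [-4, -8, -7]->[-1, 7, 9, -1]; result [-1, -1, 7, 9].
  t6: runs — t5 [-8, -7, -4]->[-1, -1, 7, 9]; result [9, 7, -1, -1].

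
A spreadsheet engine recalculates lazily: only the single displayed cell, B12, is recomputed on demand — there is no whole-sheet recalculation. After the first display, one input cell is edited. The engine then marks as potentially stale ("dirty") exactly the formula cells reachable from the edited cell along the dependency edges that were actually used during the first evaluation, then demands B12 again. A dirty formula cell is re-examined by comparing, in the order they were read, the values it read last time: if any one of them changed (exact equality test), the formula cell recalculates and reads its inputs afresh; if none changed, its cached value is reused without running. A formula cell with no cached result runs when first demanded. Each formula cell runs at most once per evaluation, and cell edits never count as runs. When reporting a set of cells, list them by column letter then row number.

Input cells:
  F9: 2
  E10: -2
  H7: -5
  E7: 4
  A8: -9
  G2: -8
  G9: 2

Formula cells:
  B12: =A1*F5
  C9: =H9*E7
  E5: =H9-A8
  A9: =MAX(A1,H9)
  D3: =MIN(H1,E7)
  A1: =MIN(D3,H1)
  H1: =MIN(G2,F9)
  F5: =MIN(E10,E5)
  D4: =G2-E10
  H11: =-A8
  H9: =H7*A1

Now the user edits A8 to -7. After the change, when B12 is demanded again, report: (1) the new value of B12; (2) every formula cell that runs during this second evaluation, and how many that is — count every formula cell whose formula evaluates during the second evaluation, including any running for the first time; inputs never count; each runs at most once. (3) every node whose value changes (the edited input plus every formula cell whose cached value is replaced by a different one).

First evaluation (everything demanded from the output):
  H1 = MIN(-8, 2) = -8
  D3 = MIN(-8, 4) = -8
  A1 = MIN(-8, -8) = -8
  H9 = -5 * -8 = 40
  E5 = 40 - -9 = 49
  F5 = MIN(-2, 49) = -2
  B12 = -8 * -2 = 16

Propagation after the edit:
  E5: runs — A8 -9->-7; result 47.
  F5: runs — E5 49->47; result -2 (same value as before).
  B12: checked — values it read are unchanged (A1 unchanged, F5 unchanged); reused cached 16 without running.

Key observation: the change is absorbed at F5 — it re-runs but produces the same value, and the output's value is unchanged.

New value of B12: 16.
Formula cells that run: E5, F5 — 2 in total.
Values that change: A8, E5.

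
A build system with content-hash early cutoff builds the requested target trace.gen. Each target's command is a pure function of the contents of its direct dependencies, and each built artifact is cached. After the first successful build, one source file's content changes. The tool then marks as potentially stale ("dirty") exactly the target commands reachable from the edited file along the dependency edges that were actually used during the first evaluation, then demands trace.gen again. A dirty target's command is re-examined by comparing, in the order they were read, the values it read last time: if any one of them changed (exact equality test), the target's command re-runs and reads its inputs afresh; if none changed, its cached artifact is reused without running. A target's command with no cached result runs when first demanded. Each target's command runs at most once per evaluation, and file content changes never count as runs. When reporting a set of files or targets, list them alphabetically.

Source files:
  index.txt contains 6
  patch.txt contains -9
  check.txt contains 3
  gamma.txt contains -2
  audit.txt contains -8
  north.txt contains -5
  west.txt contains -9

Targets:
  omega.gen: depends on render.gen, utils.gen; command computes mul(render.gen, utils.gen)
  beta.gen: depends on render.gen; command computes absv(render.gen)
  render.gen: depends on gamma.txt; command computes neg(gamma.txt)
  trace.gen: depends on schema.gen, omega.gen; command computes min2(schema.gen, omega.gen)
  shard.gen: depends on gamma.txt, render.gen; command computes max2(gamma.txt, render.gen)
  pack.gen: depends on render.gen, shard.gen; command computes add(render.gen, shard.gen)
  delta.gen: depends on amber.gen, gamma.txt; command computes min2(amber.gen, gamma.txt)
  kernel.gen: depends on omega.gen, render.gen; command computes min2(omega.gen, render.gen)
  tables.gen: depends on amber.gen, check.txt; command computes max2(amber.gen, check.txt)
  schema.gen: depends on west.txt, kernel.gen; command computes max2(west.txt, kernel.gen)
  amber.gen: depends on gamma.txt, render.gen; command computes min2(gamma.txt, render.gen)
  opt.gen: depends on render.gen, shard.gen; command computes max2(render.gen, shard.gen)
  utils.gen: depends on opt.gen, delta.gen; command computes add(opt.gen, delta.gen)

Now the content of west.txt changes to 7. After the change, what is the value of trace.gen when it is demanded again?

New value of trace.gen: 0.

First evaluation (everything demanded from the output):
  render.gen = neg(-2) = 2
  amber.gen = min2(-2, 2) = -2
  delta.gen = min2(-2, -2) = -2
  shard.gen = max2(-2, 2) = 2
  opt.gen = max2(2, 2) = 2
  utils.gen = add(2, -2) = 0
  omega.gen = mul(2, 0) = 0
  kernel.gen = min2(0, 2) = 0
  schema.gen = max2(-9, 0) = 0
  trace.gen = min2(0, 0) = 0

Propagation after the edit:
  schema.gen: runs — west.txt -9->7; result 7.
  trace.gen: runs — schema.gen 0->7; result 0 (same value as before).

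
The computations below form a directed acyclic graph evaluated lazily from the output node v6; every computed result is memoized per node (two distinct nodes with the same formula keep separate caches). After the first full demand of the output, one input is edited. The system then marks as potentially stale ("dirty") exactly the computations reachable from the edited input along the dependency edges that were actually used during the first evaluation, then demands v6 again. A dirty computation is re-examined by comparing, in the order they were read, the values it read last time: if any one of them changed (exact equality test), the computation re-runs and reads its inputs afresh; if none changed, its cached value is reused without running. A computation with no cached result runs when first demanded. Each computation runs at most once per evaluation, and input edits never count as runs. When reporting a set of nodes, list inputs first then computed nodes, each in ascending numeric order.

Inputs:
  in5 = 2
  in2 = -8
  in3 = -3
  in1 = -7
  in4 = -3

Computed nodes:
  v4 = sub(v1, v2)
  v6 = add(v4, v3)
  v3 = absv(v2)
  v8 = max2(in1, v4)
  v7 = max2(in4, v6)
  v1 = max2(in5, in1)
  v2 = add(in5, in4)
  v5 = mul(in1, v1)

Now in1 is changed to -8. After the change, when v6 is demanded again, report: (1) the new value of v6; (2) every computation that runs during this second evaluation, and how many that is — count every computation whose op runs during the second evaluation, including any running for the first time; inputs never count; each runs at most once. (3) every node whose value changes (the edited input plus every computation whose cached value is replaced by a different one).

Demanding v6 again yields 4.
1 computations run: v1.
The nodes whose values change: in1.
Note the absorption at v1: it re-runs yet its value is the same, leaving the output's value untouched.

First demand of the output computes:
  v1 = max2(2, -7) = 2
  v2 = add(2, -3) = -1
  v3 = absv(-1) = 1
  v4 = sub(2, -1) = 3
  v6 = add(3, 1) = 4

After the edit, cleaning proceeds:
  v1: a read changed (in1 -7->-8) — executes, giving 2 — identical to its old value.
  v4: dirty, but its reads are unchanged (v1 unchanged, v2 unchanged); cached 3 stands.
  v6: dirty, but its reads are unchanged (v4 unchanged, v3 unchanged); cached 4 stands.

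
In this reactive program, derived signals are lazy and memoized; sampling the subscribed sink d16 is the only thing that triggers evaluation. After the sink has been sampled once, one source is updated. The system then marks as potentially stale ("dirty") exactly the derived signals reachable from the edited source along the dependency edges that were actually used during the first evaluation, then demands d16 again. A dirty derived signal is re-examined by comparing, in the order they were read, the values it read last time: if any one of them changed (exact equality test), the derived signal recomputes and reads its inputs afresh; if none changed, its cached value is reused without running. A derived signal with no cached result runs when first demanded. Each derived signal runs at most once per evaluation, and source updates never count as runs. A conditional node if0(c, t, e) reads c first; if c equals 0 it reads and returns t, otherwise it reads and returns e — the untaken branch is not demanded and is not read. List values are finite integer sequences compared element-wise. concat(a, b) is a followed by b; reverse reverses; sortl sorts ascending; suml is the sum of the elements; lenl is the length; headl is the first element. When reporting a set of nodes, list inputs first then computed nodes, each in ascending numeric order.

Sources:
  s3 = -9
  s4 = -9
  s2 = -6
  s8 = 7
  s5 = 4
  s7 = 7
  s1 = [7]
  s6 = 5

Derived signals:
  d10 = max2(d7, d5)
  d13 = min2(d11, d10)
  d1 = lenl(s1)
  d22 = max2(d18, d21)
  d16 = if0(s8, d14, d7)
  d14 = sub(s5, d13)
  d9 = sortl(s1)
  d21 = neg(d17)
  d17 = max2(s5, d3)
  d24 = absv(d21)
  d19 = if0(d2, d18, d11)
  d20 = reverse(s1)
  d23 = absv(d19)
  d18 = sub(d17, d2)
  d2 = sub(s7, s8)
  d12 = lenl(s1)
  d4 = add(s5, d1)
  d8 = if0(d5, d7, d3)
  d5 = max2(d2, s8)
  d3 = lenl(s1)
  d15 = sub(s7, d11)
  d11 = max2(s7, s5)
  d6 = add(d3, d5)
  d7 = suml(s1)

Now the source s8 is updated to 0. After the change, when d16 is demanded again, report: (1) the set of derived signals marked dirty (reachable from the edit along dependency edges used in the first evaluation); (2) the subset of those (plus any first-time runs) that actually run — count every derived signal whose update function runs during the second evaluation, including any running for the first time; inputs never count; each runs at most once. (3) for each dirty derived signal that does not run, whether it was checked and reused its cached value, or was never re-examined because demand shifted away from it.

The edit dirties: d16.
7 derived signals run: d2, d5, d10, d11, d13, d14, d16.
No dirty derived signal escaped a run.
Note the branch switch — d2, d5, d10, d11, d13, d14 had no cache and run now for the first time.

First demand of the output computes:
  d7 = suml([7]) = 7
  d16 = if0(s8=7 -> else branch d7) = 7

After the edit, cleaning proceeds:
  d2: had never run; runs now, result 7.
  d5: had never run; runs now, result 7.
  d10: had never run; runs now, result 7.
  d11: had never run; runs now, result 7.
  d13: had never run; runs now, result 7.
  d14: had never run; runs now, result -3.
  d16: a read changed (s8 7->0) — executes, giving -3.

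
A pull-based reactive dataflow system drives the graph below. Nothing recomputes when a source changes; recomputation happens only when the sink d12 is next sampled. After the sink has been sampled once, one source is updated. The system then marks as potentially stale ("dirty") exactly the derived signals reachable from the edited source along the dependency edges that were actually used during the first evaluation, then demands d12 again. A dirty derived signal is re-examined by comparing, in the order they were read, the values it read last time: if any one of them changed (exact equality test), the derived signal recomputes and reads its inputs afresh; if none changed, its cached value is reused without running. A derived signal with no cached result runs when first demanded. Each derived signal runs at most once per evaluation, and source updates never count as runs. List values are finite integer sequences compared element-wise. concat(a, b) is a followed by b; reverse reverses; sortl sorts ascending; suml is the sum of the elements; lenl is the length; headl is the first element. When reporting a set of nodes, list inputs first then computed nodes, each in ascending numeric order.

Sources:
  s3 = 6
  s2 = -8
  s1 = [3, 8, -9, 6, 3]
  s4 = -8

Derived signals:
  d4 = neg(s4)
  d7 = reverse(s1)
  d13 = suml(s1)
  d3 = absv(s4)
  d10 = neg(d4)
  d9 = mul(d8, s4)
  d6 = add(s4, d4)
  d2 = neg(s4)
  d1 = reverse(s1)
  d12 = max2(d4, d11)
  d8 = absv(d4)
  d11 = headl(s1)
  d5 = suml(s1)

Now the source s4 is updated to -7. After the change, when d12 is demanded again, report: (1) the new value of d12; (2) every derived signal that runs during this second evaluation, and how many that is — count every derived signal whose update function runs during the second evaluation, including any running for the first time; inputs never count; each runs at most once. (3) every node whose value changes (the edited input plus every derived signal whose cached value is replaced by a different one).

New value of d12: 7.
Derived signals that run: d4, d12 — 2 in total.
Values that change: s4, d4, d12.

First evaluation (everything demanded from the output):
  d4 = neg(-8) = 8
  d11 = headl([3, 8, -9, 6, 3]) = 3
  d12 = max2(8, 3) = 8

Propagation after the edit:
  d4: runs — s4 -8->-7; result 7.
  d12: runs — d4 8->7; result 7.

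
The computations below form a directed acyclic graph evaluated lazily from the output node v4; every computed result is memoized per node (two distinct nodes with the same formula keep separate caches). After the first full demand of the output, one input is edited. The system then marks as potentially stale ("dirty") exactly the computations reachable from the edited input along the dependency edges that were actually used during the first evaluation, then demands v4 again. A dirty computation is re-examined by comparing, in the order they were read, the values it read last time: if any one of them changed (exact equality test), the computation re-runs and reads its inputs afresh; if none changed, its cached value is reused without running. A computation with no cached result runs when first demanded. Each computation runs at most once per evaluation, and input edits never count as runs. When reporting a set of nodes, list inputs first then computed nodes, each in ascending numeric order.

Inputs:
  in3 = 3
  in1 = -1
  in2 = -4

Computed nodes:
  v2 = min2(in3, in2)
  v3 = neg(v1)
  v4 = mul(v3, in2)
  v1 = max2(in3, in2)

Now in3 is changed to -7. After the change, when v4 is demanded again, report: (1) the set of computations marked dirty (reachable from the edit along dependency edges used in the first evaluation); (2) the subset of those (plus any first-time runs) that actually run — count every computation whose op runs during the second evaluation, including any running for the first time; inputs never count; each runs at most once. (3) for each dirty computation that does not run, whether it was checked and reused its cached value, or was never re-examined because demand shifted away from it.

The edit dirties: v1, v3, v4.
3 computations run: v1, v3, v4.
No dirty computation escaped a run.

First demand of the output computes:
  v1 = max2(3, -4) = 3
  v3 = neg(3) = -3
  v4 = mul(-3, -4) = 12

After the edit, cleaning proceeds:
  v1: a read changed (in3 3->-7) — executes, giving -4.
  v3: a read changed (v1 3->-4) — executes, giving 4.
  v4: a read changed (v3 -3->4) — executes, giving -16.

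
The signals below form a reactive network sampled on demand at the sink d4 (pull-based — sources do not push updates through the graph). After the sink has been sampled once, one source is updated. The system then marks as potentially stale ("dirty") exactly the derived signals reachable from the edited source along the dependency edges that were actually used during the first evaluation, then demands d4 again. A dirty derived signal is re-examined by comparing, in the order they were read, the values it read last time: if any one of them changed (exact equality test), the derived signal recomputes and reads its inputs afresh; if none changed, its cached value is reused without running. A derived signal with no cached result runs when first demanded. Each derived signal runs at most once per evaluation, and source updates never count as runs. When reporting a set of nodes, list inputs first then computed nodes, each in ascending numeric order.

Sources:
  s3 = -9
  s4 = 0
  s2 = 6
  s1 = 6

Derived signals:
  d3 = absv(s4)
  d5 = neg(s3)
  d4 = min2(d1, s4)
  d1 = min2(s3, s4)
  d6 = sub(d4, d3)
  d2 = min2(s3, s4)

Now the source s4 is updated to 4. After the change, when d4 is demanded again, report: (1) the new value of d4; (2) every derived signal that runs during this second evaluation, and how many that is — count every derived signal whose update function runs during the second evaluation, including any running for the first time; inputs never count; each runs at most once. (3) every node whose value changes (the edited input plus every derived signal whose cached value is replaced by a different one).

d4 now evaluates to -9.
Run set: d1, d4 (2 run).
Changed values: s4.

Initial pass — values computed on the first demand:
  d1 = min2(-9, 0) = -9
  d4 = min2(-9, 0) = -9

Second demand — change propagation:
  d1: re-runs because s4 0->4; new result -9 (unchanged).
  d4: re-runs because s4 0->4; new result -9 (unchanged).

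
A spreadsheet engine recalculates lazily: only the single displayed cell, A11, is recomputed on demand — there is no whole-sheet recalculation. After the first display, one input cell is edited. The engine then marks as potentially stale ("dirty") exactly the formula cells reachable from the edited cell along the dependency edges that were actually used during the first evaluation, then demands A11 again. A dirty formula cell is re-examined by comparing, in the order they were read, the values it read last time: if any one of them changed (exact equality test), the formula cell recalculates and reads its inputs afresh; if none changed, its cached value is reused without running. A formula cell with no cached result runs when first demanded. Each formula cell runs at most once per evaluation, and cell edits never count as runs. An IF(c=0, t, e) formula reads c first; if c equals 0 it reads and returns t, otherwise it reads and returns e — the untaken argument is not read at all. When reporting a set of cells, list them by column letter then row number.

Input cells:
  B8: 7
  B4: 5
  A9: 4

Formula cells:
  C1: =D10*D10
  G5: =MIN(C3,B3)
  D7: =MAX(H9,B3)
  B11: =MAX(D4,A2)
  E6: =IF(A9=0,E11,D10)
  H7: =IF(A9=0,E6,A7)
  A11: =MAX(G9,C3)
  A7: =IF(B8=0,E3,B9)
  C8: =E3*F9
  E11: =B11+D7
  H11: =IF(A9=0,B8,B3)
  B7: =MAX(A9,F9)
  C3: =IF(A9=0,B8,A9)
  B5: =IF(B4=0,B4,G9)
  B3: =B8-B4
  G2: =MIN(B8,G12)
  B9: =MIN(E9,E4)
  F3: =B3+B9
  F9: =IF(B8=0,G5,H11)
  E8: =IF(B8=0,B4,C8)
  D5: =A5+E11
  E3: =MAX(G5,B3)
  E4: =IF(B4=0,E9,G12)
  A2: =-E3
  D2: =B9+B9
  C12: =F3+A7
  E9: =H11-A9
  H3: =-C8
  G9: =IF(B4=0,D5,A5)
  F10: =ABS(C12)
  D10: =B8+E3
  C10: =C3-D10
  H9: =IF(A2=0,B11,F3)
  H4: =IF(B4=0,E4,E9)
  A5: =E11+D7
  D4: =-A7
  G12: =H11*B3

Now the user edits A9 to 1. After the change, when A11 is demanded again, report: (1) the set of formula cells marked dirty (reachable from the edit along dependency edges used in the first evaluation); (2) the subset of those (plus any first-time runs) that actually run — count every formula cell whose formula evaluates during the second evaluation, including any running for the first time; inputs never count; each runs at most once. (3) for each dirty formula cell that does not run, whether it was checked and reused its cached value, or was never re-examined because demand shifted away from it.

Marked dirty: A2, A5, A7, A11, B9, B11, C3, D4, D7, E3, E4, E9, E11, F3, G5, G9, G12, H9, H11.
Formula cells that run: A5, A7, A11, B9, B11, C3, D4, D7, E3, E9, E11, F3, G5, G9, H9, H11 — 16 in total.
Checked but reused from cache: A2, E4, G12.
Key observation: the cutoff stops propagation at G12 — its inputs' values are unchanged, so it reuses its cache.

First evaluation (everything demanded from the output):
  B3 = 7 - 5 = 2
  C3 = IF(A9=0: A9=4 -> else branch A9) = 4
  G5 = MIN(4, 2) = 2
  E3 = MAX(2, 2) = 2
  A2 = -(2) = -2
  H11 = IF(A9=0: A9=4 -> else branch B3) = 2
  E9 = 2 - 4 = -2
  G12 = 2 * 2 = 4
  E4 = IF(B4=0: B4=5 -> else branch G12) = 4
  B9 = MIN(-2, 4) = -2
  A7 = IF(B8=0: B8=7 -> else branch B9) = -2
  D4 = -(-2) = 2
  B11 = MAX(2, -2) = 2
  F3 = 2 + -2 = 0
  H9 = IF(A2=0: A2=-2 -> else branch F3) = 0
  D7 = MAX(0, 2) = 2
  E11 = 2 + 2 = 4
  A5 = 4 + 2 = 6
  G9 = IF(B4=0: B4=5 -> else branch A5) = 6
  A11 = MAX(6, 4) = 6

Propagation after the edit:
  C3: runs — A9 4->1; A9 4->1; result 1.
  G5: runs — C3 4->1; result 1.
  E3: runs — G5 2->1; result 2 (same value as before).
  A2: checked — values it read are unchanged (E3 unchanged); reused cached -2 without running.
  H11: runs — A9 4->1; result 2 (same value as before).
  E9: runs — A9 4->1; result 1.
  G12: checked — values it read are unchanged (H11 unchanged, B3 unchanged); reused cached 4 without running.
  E4: checked — values it read are unchanged (B4 unchanged, G12 unchanged); reused cached 4 without running.
  B9: runs — E9 -2->1; result 1.
  A7: runs — B9 -2->1; result 1.
  D4: runs — A7 -2->1; result -1.
  B11: runs — D4 2->-1; result -1.
  F3: runs — B9 -2->1; result 3.
  H9: runs — F3 0->3; result 3.
  D7: runs — H9 0->3; result 3.
  E11: runs — B11 2->-1; D7 2->3; result 2.
  A5: runs — E11 4->2; D7 2->3; result 5.
  G9: runs — A5 6->5; result 5.
  A11: runs — G9 6->5; C3 4->1; result 5.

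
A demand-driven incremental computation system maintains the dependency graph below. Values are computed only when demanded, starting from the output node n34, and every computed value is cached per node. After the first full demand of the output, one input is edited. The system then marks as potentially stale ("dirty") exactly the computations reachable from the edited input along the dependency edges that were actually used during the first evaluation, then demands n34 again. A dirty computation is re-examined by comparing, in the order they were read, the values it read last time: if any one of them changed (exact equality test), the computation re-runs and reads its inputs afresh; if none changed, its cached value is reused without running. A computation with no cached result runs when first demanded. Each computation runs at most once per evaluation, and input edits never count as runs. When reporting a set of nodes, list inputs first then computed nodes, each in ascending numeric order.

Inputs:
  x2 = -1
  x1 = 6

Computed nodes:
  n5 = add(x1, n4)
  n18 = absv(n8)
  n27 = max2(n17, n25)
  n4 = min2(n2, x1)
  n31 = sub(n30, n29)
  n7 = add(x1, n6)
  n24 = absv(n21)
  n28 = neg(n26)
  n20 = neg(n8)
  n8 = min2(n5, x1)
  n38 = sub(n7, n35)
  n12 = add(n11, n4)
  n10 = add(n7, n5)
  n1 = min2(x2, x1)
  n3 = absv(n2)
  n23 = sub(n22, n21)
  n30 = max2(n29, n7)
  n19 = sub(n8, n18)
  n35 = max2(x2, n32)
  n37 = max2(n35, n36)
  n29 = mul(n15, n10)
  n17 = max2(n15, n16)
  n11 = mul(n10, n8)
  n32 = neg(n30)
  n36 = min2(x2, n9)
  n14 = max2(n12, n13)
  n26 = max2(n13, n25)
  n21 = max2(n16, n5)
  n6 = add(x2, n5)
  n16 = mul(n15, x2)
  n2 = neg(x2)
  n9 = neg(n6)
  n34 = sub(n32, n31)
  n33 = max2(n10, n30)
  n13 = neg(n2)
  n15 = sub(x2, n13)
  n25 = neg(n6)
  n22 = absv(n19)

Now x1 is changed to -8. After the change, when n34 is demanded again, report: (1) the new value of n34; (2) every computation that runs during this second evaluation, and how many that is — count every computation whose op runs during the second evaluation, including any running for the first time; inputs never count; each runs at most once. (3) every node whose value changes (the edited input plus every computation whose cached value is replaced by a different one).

New value of n34: 0.
Computations that run: n4, n5, n6, n7, n10, n29, n30, n31, n32, n34 — 10 in total.
Values that change: x1, n4, n5, n6, n7, n10, n30, n31, n32, n34.

First evaluation (everything demanded from the output):
  n2 = neg(-1) = 1
  n4 = min2(1, 6) = 1
  n5 = add(6, 1) = 7
  n6 = add(-1, 7) = 6
  n7 = add(6, 6) = 12
  n10 = add(12, 7) = 19
  n13 = neg(1) = -1
  n15 = sub(-1, -1) = 0
  n29 = mul(0, 19) = 0
  n30 = max2(0, 12) = 12
  n31 = sub(12, 0) = 12
  n32 = neg(12) = -12
  n34 = sub(-12, 12) = -24

Propagation after the edit:
  n4: runs — x1 6->-8; result -8.
  n5: runs — x1 6->-8; n4 1->-8; result -16.
  n6: runs — n5 7->-16; result -17.
  n7: runs — x1 6->-8; n6 6->-17; result -25.
  n10: runs — n7 12->-25; n5 7->-16; result -41.
  n29: runs — n10 19->-41; result 0 (same value as before).
  n30: runs — n7 12->-25; result 0.
  n31: runs — n30 12->0; result 0.
  n32: runs — n30 12->0; result 0.
  n34: runs — n32 -12->0; n31 12->0; result 0.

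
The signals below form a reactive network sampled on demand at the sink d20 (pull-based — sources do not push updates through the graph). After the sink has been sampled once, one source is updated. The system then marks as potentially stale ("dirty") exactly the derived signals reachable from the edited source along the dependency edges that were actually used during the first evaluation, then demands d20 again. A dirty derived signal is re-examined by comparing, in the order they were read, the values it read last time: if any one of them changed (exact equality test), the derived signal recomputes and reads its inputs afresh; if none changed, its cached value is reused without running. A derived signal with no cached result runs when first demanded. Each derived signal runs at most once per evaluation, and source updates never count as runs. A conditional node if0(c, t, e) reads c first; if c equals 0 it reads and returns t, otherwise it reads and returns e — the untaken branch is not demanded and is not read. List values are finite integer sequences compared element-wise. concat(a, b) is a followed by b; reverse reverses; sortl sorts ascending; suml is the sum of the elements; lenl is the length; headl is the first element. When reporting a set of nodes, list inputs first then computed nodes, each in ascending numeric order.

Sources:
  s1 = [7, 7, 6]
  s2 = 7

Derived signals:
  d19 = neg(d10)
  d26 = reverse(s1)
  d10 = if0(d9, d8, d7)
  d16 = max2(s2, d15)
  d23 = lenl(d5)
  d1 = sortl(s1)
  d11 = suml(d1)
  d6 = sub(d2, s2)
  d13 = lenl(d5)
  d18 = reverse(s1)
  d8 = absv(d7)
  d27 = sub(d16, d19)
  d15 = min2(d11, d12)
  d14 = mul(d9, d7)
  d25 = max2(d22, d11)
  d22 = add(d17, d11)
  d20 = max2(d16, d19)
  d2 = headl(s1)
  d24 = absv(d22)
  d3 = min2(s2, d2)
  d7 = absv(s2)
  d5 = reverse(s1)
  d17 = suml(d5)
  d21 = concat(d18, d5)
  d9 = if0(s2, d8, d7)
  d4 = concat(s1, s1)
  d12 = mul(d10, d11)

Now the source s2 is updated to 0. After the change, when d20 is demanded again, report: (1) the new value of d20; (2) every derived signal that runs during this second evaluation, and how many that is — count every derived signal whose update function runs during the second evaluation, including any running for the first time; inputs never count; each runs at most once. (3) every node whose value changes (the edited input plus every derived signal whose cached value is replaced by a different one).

Initial pass — values computed on the first demand:
  d1 = sortl([7, 7, 6]) = [6, 7, 7]
  d7 = absv(7) = 7
  d9 = if0(s2=7 -> else branch d7) = 7
  d10 = if0(d9=7 -> else branch d7) = 7
  d11 = suml([6, 7, 7]) = 20
  d12 = mul(7, 20) = 140
  d15 = min2(20, 140) = 20
  d16 = max2(7, 20) = 20
  d19 = neg(7) = -7
  d20 = max2(20, -7) = 20

Second demand — change propagation:
  d7: re-runs because s2 7->0; new result 0.
  d8: newly demanded (no cache) — executes and yields 0.
  d9: re-runs because s2 7->0; d7 7->0; new result 0.
  d10: re-runs because d9 7->0; d7 7->0; new result 0.
  d12: re-runs because d10 7->0; new result 0.
  d15: re-runs because d12 140->0; new result 0.
  d16: re-runs because s2 7->0; d15 20->0; new result 0.
  d19: re-runs because d10 7->0; new result 0.
  d20: re-runs because d16 20->0; d19 -7->0; new result 0.

The important point: the flipped condition pulls in fresh nodes; d8 runs for the first time.

d20 now evaluates to 0.
Run set: d7, d8, d9, d10, d12, d15, d16, d19, d20 (9 run).
Changed values: s2, d7, d9, d10, d12, d15, d16, d19, d20.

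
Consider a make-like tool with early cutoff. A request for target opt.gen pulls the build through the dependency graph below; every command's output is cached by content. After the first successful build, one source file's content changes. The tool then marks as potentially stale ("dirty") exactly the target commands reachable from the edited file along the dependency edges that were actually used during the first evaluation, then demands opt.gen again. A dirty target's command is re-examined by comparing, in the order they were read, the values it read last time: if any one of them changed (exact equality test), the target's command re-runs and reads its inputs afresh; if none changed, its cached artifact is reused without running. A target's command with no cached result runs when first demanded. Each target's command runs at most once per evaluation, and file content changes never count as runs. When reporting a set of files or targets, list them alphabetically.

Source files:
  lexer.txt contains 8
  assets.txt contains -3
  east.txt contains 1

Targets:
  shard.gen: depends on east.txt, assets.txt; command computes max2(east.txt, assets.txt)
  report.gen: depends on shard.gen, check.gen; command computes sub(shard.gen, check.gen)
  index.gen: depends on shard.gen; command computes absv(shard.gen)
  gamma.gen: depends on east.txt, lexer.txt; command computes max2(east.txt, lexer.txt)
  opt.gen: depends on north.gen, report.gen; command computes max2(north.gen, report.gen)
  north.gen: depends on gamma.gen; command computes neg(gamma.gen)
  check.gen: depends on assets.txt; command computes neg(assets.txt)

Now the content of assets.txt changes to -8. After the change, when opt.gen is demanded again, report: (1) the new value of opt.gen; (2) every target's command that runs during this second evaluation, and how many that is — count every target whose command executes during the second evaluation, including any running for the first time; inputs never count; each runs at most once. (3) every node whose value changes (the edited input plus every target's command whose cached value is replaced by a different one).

First demand of the output computes:
  check.gen = neg(-3) = 3
  gamma.gen = max2(1, 8) = 8
  north.gen = neg(8) = -8
  shard.gen = max2(1, -3) = 1
  report.gen = sub(1, 3) = -2
  opt.gen = max2(-8, -2) = -2

After the edit, cleaning proceeds:
  check.gen: a read changed (assets.txt -3->-8) — executes, giving 8.
  shard.gen: a read changed (assets.txt -3->-8) — executes, giving 1 — identical to its old value.
  report.gen: a read changed (check.gen 3->8) — executes, giving -7.
  opt.gen: a read changed (report.gen -2->-7) — executes, giving -7.

Demanding opt.gen again yields -7.
4 target commands run: check.gen, opt.gen, report.gen, shard.gen.
The nodes whose values change: assets.txt, check.gen, opt.gen, report.gen.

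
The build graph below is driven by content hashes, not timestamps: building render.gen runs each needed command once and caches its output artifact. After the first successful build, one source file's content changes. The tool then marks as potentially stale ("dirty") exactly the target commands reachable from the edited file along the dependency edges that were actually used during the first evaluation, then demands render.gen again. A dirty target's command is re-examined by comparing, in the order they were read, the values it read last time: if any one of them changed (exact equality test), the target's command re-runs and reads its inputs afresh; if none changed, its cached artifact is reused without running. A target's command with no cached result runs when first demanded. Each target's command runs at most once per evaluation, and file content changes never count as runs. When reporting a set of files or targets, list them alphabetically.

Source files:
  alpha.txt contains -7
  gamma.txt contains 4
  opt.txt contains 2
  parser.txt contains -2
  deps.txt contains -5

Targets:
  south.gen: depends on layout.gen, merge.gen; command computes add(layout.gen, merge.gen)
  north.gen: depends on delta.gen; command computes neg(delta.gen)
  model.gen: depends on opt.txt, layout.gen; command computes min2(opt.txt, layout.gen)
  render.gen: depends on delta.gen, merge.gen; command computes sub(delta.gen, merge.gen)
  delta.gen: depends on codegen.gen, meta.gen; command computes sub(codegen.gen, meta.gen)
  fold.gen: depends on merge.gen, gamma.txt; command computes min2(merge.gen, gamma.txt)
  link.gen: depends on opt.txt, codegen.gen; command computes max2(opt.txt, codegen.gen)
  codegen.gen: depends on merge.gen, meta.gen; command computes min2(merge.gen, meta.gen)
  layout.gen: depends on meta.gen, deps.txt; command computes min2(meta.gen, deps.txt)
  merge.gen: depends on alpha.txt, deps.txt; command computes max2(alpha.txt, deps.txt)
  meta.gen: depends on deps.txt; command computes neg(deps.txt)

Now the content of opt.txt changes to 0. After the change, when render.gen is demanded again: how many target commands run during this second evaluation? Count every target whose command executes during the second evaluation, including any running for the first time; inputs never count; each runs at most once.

Initial pass — values computed on the first demand:
  merge.gen = max2(-7, -5) = -5
  meta.gen = neg(-5) = 5
  codegen.gen = min2(-5, 5) = -5
  delta.gen = sub(-5, 5) = -10
  render.gen = sub(-10, -5) = -5

Second demand — change propagation:
  no demanded computation ever read opt.txt, so the edit dirties nothing and nothing runs.

The important point: nothing the output needs ever reads opt.txt, so the edit is invisible to it.

Run set: none (0 run).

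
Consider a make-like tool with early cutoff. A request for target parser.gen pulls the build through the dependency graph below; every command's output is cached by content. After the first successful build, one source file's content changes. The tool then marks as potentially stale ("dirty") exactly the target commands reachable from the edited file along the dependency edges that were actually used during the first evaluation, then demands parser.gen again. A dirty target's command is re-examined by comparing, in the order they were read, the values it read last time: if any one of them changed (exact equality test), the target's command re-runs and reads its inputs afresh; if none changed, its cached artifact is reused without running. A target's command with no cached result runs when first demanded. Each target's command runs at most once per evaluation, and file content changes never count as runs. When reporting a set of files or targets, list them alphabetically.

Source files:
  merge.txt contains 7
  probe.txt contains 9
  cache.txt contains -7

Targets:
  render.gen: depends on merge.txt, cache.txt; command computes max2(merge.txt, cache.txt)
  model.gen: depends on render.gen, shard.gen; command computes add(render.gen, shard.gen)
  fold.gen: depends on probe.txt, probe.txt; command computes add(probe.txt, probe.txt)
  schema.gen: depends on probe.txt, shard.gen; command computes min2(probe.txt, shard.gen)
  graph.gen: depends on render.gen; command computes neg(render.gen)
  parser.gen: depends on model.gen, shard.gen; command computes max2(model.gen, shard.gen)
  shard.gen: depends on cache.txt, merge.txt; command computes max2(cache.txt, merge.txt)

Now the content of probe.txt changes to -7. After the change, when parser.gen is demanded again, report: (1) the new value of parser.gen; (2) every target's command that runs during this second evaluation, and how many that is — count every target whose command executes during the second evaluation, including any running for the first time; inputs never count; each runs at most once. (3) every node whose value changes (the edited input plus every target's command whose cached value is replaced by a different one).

First demand of the output computes:
  render.gen = max2(7, -7) = 7
  shard.gen = max2(-7, 7) = 7
  model.gen = add(7, 7) = 14
  parser.gen = max2(14, 7) = 14

After the edit, cleaning proceeds:
  probe.txt only reaches undemanded nodes; the second demand re-runs nothing.

Note the shortcut — probe.txt feeds only undemanded nodes, so no recomputation happens.

Demanding parser.gen again yields 14.
0 target commands run: none.
The nodes whose values change: probe.txt.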